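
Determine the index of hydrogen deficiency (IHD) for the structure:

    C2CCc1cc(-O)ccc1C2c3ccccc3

9

Molecular formula from the SMILES: C16H16O.
DoU = (2C + 2 + N − H − X)/2 = (2·16 + 2 + 0 − 16 − 0)/2 = 18/2 = 9.
(Structurally: 3 ring(s) + 6 π bond(s) = 9.)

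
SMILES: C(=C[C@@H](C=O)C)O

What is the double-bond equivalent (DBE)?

Molecular formula from the SMILES: C5H8O2.
DoU = (2C + 2 + N − H − X)/2 = (2·5 + 2 + 0 − 8 − 0)/2 = 4/2 = 2.
(Structurally: 0 ring(s) + 2 π bond(s) = 2.)

2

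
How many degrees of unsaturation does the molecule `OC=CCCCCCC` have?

Molecular formula from the SMILES: C8H16O.
DoU = (2C + 2 + N − H − X)/2 = (2·8 + 2 + 0 − 16 − 0)/2 = 2/2 = 1.
(Structurally: 0 ring(s) + 1 π bond(s) = 1.)

1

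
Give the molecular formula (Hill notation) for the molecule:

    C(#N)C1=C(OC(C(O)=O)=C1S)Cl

C6H2ClNO3S

Heavy atoms from the SMILES: 6 C, 1 Cl, 1 N, 3 O, 1 S.
Implicit hydrogens by atom environment:
  4 × C (aromatic): no H
  2 × C: no H
  1 × Cl: no H
  1 × N: no H
  1 × O: 1 H
  1 × O (aromatic): no H
  1 × O: no H
  1 × S: 1 H
  Total hydrogens = 2.
Molecular formula: C6H2ClNO3S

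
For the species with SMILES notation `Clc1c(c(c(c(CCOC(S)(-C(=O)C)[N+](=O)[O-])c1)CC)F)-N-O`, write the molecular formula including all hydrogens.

C13H16ClFN2O5S

Heavy atoms from the SMILES: 13 C, 1 Cl, 1 F, 2 N, 5 O, 1 S.
Implicit hydrogens by atom environment:
  5 × C (aromatic): no H
  3 × C: 2 H each → 6
  3 × O: no H
  2 × C: 3 H each → 6
  2 × C: no H
  1 × C (aromatic): 1 H
  1 × Cl: no H
  1 × F: no H
  1 × N: 1 H
  1 × N (charge +1): no H
  1 × O: 1 H
  1 × O (charge -1): no H
  1 × S: 1 H
  Total hydrogens = 16.
Molecular formula: C13H16ClFN2O5S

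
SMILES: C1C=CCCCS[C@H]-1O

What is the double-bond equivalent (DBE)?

2

Molecular formula from the SMILES: C7H12OS.
DoU = (2C + 2 + N − H − X)/2 = (2·7 + 2 + 0 − 12 − 0)/2 = 4/2 = 2.
(Structurally: 1 ring(s) + 1 π bond(s) = 2.)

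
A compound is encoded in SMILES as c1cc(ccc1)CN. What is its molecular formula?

Heavy atoms from the SMILES: 7 C, 1 N.
Implicit hydrogens by atom environment:
  5 × C (aromatic): 1 H each → 5
  1 × C: 2 H
  1 × C (aromatic): no H
  1 × N: 2 H
  Total hydrogens = 9.
Molecular formula: C7H9N

C7H9N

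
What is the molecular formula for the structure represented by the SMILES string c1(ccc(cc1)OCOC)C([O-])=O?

Heavy atoms from the SMILES: 9 C, 4 O.
Implicit hydrogens by atom environment:
  4 × C (aromatic): 1 H each → 4
  3 × O: no H
  2 × C (aromatic): no H
  1 × C: 3 H
  1 × C: 2 H
  1 × C: no H
  1 × O (charge -1): no H
  Total hydrogens = 9.
Net charge -1.
Molecular formula: C9H9O4-

C9H9O4-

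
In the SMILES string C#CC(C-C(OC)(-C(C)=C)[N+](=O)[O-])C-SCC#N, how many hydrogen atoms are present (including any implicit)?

Hydrogens are implicit in SMILES; fill each atom to its normal valence:
  4 × C: 2 H each → 8
  4 × C: no H
  2 × C: 3 H each → 6
  2 × C: 1 H each → 2
  2 × O: no H
  1 × N: no H
  1 × N (charge +1): no H
  1 × O (charge -1): no H
  1 × S: no H
  Total hydrogens = 16.

16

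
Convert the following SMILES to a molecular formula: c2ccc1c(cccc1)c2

C10H8

Heavy atoms from the SMILES: 10 C.
Implicit hydrogens by atom environment:
  8 × C (aromatic): 1 H each → 8
  2 × C (aromatic): no H
  Total hydrogens = 8.
Molecular formula: C10H8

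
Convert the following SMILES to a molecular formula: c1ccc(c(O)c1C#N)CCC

C10H11NO

Heavy atoms from the SMILES: 10 C, 1 N, 1 O.
Implicit hydrogens by atom environment:
  3 × C (aromatic): 1 H each → 3
  3 × C (aromatic): no H
  2 × C: 2 H each → 4
  1 × C: 3 H
  1 × C: no H
  1 × N: no H
  1 × O: 1 H
  Total hydrogens = 11.
Molecular formula: C10H11NO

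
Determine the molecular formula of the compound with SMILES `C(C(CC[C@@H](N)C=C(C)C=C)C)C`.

Heavy atoms from the SMILES: 12 C, 1 N.
Implicit hydrogens by atom environment:
  4 × C: 2 H each → 8
  4 × C: 1 H each → 4
  3 × C: 3 H each → 9
  1 × C: no H
  1 × N: 2 H
  Total hydrogens = 23.
Molecular formula: C12H23N

C12H23N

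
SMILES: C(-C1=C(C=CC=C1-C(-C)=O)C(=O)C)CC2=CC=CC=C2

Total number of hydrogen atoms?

18

Hydrogens are implicit in SMILES; fill each atom to its normal valence:
  8 × C (aromatic): 1 H each → 8
  4 × C (aromatic): no H
  2 × C: 3 H each → 6
  2 × C: 2 H each → 4
  2 × C: no H
  2 × O: no H
  Total hydrogens = 18.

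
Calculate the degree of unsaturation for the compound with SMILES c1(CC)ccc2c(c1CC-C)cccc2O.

Molecular formula from the SMILES: C15H18O.
DoU = (2C + 2 + N − H − X)/2 = (2·15 + 2 + 0 − 18 − 0)/2 = 14/2 = 7.
(Structurally: 2 ring(s) + 5 π bond(s) = 7.)

7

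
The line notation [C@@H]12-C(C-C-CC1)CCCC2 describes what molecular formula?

Heavy atoms from the SMILES: 10 C.
Implicit hydrogens by atom environment:
  8 × C: 2 H each → 16
  2 × C: 1 H each → 2
  Total hydrogens = 18.
Molecular formula: C10H18

C10H18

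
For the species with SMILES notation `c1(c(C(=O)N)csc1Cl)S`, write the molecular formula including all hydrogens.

C5H4ClNOS2

Heavy atoms from the SMILES: 5 C, 1 Cl, 1 N, 1 O, 2 S.
Implicit hydrogens by atom environment:
  3 × C (aromatic): no H
  1 × C (aromatic): 1 H
  1 × C: no H
  1 × Cl: no H
  1 × N: 2 H
  1 × O: no H
  1 × S: 1 H
  1 × S (aromatic): no H
  Total hydrogens = 4.
Molecular formula: C5H4ClNOS2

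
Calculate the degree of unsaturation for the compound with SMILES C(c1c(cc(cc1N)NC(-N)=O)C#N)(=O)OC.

Molecular formula from the SMILES: C10H10N4O3.
DoU = (2C + 2 + N − H − X)/2 = (2·10 + 2 + 4 − 10 − 0)/2 = 16/2 = 8.
(Structurally: 1 ring(s) + 7 π bond(s) = 8.)

8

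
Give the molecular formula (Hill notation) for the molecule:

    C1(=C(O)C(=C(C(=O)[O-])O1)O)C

C6H5O5-

Heavy atoms from the SMILES: 6 C, 5 O.
Implicit hydrogens by atom environment:
  4 × C (aromatic): no H
  2 × O: 1 H each → 2
  1 × C: 3 H
  1 × C: no H
  1 × O (aromatic): no H
  1 × O: no H
  1 × O (charge -1): no H
  Total hydrogens = 5.
Net charge -1.
Molecular formula: C6H5O5-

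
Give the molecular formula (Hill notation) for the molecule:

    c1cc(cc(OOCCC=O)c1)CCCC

C13H18O3

Heavy atoms from the SMILES: 13 C, 3 O.
Implicit hydrogens by atom environment:
  5 × C: 2 H each → 10
  4 × C (aromatic): 1 H each → 4
  3 × O: no H
  2 × C (aromatic): no H
  1 × C: 3 H
  1 × C: 1 H
  Total hydrogens = 18.
Molecular formula: C13H18O3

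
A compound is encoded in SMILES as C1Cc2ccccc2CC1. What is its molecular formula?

C10H12

Heavy atoms from the SMILES: 10 C.
Implicit hydrogens by atom environment:
  4 × C: 2 H each → 8
  4 × C (aromatic): 1 H each → 4
  2 × C (aromatic): no H
  Total hydrogens = 12.
Molecular formula: C10H12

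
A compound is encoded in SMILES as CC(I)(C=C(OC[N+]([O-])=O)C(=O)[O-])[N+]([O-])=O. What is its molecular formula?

C6H6IN2O7-

Heavy atoms from the SMILES: 6 C, 1 I, 2 N, 7 O.
Implicit hydrogens by atom environment:
  4 × O: no H
  3 × C: no H
  3 × O (charge -1): no H
  2 × N (charge +1): no H
  1 × C: 3 H
  1 × C: 2 H
  1 × C: 1 H
  1 × I: no H
  Total hydrogens = 6.
Net charge -1.
Molecular formula: C6H6IN2O7-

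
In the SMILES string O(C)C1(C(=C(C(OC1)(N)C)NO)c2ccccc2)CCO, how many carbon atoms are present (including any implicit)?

The symbol for carbon appears 15 times in the SMILES. Lowercase c denotes aromatic carbon and counts toward C.

15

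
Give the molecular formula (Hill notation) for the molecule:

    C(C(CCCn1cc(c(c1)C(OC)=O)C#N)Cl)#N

Heavy atoms from the SMILES: 12 C, 1 Cl, 3 N, 2 O.
Implicit hydrogens by atom environment:
  3 × C: 2 H each → 6
  3 × C: no H
  2 × C (aromatic): 1 H each → 2
  2 × C (aromatic): no H
  2 × N: no H
  2 × O: no H
  1 × C: 3 H
  1 × C: 1 H
  1 × Cl: no H
  1 × N (aromatic): no H
  Total hydrogens = 12.
Molecular formula: C12H12ClN3O2

C12H12ClN3O2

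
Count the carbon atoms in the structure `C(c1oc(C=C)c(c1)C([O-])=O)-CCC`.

11

The symbol for carbon appears 11 times in the SMILES. Lowercase c denotes aromatic carbon and counts toward C.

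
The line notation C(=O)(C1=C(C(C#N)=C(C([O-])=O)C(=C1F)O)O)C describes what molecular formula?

Heavy atoms from the SMILES: 10 C, 1 F, 1 N, 5 O.
Implicit hydrogens by atom environment:
  6 × C (aromatic): no H
  3 × C: no H
  2 × O: 1 H each → 2
  2 × O: no H
  1 × C: 3 H
  1 × F: no H
  1 × N: no H
  1 × O (charge -1): no H
  Total hydrogens = 5.
Net charge -1.
Molecular formula: C10H5FNO5-

C10H5FNO5-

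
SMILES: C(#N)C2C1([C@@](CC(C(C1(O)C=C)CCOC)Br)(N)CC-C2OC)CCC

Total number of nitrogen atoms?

The symbol for nitrogen appears 2 times in the SMILES.

2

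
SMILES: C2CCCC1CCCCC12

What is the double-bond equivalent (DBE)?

Molecular formula from the SMILES: C10H18.
DoU = (2C + 2 + N − H − X)/2 = (2·10 + 2 + 0 − 18 − 0)/2 = 4/2 = 2.
(Structurally: 2 ring(s) + 0 π bond(s) = 2.)

2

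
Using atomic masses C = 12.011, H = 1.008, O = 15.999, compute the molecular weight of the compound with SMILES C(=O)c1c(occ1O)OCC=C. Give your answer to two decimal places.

Molecular formula: C8H8O4.
M = 8×12.011 + 8×1.008 + 4×15.999 = 168.15 g/mol.

168.15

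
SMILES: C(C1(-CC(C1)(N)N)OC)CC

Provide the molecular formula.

Heavy atoms from the SMILES: 8 C, 2 N, 1 O.
Implicit hydrogens by atom environment:
  4 × C: 2 H each → 8
  2 × C: 3 H each → 6
  2 × C: no H
  2 × N: 2 H each → 4
  1 × O: no H
  Total hydrogens = 18.
Molecular formula: C8H18N2O

C8H18N2O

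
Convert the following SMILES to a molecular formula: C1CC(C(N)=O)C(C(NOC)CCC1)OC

Heavy atoms from the SMILES: 11 C, 2 N, 3 O.
Implicit hydrogens by atom environment:
  5 × C: 2 H each → 10
  3 × C: 1 H each → 3
  3 × O: no H
  2 × C: 3 H each → 6
  1 × C: no H
  1 × N: 2 H
  1 × N: 1 H
  Total hydrogens = 22.
Molecular formula: C11H22N2O3

C11H22N2O3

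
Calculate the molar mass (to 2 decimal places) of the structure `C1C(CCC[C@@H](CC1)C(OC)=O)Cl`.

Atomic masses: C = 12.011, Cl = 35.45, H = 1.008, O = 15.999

204.69

Molecular formula: C10H17ClO2.
M = 10×12.011 + 1×35.45 + 17×1.008 + 2×15.999 = 204.69 g/mol.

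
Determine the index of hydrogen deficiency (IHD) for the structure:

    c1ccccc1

Molecular formula from the SMILES: C6H6.
DoU = (2C + 2 + N − H − X)/2 = (2·6 + 2 + 0 − 6 − 0)/2 = 8/2 = 4.
(Structurally: 1 ring(s) + 3 π bond(s) = 4.)

4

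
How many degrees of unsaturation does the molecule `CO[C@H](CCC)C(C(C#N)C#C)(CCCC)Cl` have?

4

Molecular formula from the SMILES: C14H22ClNO.
DoU = (2C + 2 + N − H − X)/2 = (2·14 + 2 + 1 − 22 − 1)/2 = 8/2 = 4.
(Structurally: 0 ring(s) + 4 π bond(s) = 4.)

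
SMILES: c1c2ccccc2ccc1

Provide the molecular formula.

C10H8

Heavy atoms from the SMILES: 10 C.
Implicit hydrogens by atom environment:
  8 × C (aromatic): 1 H each → 8
  2 × C (aromatic): no H
  Total hydrogens = 8.
Molecular formula: C10H8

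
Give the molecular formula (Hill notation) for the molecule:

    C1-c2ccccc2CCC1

Heavy atoms from the SMILES: 10 C.
Implicit hydrogens by atom environment:
  4 × C: 2 H each → 8
  4 × C (aromatic): 1 H each → 4
  2 × C (aromatic): no H
  Total hydrogens = 12.
Molecular formula: C10H12

C10H12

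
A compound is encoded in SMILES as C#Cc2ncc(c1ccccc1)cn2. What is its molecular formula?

C12H8N2

Heavy atoms from the SMILES: 12 C, 2 N.
Implicit hydrogens by atom environment:
  7 × C (aromatic): 1 H each → 7
  3 × C (aromatic): no H
  2 × N (aromatic): no H
  1 × C: 1 H
  1 × C: no H
  Total hydrogens = 8.
Molecular formula: C12H8N2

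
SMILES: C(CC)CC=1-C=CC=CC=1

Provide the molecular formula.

C10H14

Heavy atoms from the SMILES: 10 C.
Implicit hydrogens by atom environment:
  5 × C (aromatic): 1 H each → 5
  3 × C: 2 H each → 6
  1 × C: 3 H
  1 × C (aromatic): no H
  Total hydrogens = 14.
Molecular formula: C10H14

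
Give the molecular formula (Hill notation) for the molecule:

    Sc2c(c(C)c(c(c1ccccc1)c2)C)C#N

C15H13NS

Heavy atoms from the SMILES: 15 C, 1 N, 1 S.
Implicit hydrogens by atom environment:
  6 × C (aromatic): 1 H each → 6
  6 × C (aromatic): no H
  2 × C: 3 H each → 6
  1 × C: no H
  1 × N: no H
  1 × S: 1 H
  Total hydrogens = 13.
Molecular formula: C15H13NS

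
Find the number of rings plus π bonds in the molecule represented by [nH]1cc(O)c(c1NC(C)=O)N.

4

Molecular formula from the SMILES: C6H9N3O2.
DoU = (2C + 2 + N − H − X)/2 = (2·6 + 2 + 3 − 9 − 0)/2 = 8/2 = 4.
(Structurally: 1 ring(s) + 3 π bond(s) = 4.)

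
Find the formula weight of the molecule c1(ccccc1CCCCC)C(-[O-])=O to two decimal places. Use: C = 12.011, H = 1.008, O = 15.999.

Molecular formula: C12H15O2-.
M = 12×12.011 + 15×1.008 + 2×15.999 = 191.25 g/mol.

191.25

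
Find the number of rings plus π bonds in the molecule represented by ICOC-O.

0

Molecular formula from the SMILES: C2H5IO2.
DoU = (2C + 2 + N − H − X)/2 = (2·2 + 2 + 0 − 5 − 1)/2 = 0/2 = 0.
(Structurally: 0 ring(s) + 0 π bond(s) = 0.)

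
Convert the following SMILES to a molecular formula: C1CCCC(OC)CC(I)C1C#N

Heavy atoms from the SMILES: 10 C, 1 I, 1 N, 1 O.
Implicit hydrogens by atom environment:
  5 × C: 2 H each → 10
  3 × C: 1 H each → 3
  1 × C: 3 H
  1 × C: no H
  1 × I: no H
  1 × N: no H
  1 × O: no H
  Total hydrogens = 16.
Molecular formula: C10H16INO

C10H16INO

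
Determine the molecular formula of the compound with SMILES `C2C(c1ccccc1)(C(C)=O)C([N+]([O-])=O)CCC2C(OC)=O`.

Heavy atoms from the SMILES: 16 C, 1 N, 5 O.
Implicit hydrogens by atom environment:
  5 × C (aromatic): 1 H each → 5
  4 × O: no H
  3 × C: 2 H each → 6
  3 × C: no H
  2 × C: 3 H each → 6
  2 × C: 1 H each → 2
  1 × C (aromatic): no H
  1 × N (charge +1): no H
  1 × O (charge -1): no H
  Total hydrogens = 19.
Molecular formula: C16H19NO5

C16H19NO5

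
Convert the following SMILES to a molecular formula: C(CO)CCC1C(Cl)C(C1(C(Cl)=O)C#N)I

Heavy atoms from the SMILES: 10 C, 2 Cl, 1 I, 1 N, 2 O.
Implicit hydrogens by atom environment:
  4 × C: 2 H each → 8
  3 × C: 1 H each → 3
  3 × C: no H
  2 × Cl: no H
  1 × I: no H
  1 × N: no H
  1 × O: 1 H
  1 × O: no H
  Total hydrogens = 12.
Molecular formula: C10H12Cl2INO2

C10H12Cl2INO2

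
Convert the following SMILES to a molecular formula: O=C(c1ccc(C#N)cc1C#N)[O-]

C9H3N2O2-

Heavy atoms from the SMILES: 9 C, 2 N, 2 O.
Implicit hydrogens by atom environment:
  3 × C (aromatic): 1 H each → 3
  3 × C (aromatic): no H
  3 × C: no H
  2 × N: no H
  1 × O: no H
  1 × O (charge -1): no H
  Total hydrogens = 3.
Net charge -1.
Molecular formula: C9H3N2O2-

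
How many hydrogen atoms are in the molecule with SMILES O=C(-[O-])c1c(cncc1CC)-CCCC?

Hydrogens are implicit in SMILES; fill each atom to its normal valence:
  4 × C: 2 H each → 8
  3 × C (aromatic): no H
  2 × C: 3 H each → 6
  2 × C (aromatic): 1 H each → 2
  1 × C: no H
  1 × N (aromatic): no H
  1 × O: no H
  1 × O (charge -1): no H
  Total hydrogens = 16.

16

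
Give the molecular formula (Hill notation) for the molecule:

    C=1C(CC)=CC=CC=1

C8H10

Heavy atoms from the SMILES: 8 C.
Implicit hydrogens by atom environment:
  5 × C (aromatic): 1 H each → 5
  1 × C: 3 H
  1 × C: 2 H
  1 × C (aromatic): no H
  Total hydrogens = 10.
Molecular formula: C8H10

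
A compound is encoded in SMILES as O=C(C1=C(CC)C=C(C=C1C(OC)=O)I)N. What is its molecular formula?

Heavy atoms from the SMILES: 11 C, 1 I, 1 N, 3 O.
Implicit hydrogens by atom environment:
  4 × C (aromatic): no H
  3 × O: no H
  2 × C: 3 H each → 6
  2 × C (aromatic): 1 H each → 2
  2 × C: no H
  1 × C: 2 H
  1 × I: no H
  1 × N: 2 H
  Total hydrogens = 12.
Molecular formula: C11H12INO3

C11H12INO3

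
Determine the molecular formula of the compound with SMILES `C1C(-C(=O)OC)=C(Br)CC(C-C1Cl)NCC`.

C11H17BrClNO2

Heavy atoms from the SMILES: 1 Br, 11 C, 1 Cl, 1 N, 2 O.
Implicit hydrogens by atom environment:
  4 × C: 2 H each → 8
  3 × C: no H
  2 × C: 3 H each → 6
  2 × C: 1 H each → 2
  2 × O: no H
  1 × Br: no H
  1 × Cl: no H
  1 × N: 1 H
  Total hydrogens = 17.
Molecular formula: C11H17BrClNO2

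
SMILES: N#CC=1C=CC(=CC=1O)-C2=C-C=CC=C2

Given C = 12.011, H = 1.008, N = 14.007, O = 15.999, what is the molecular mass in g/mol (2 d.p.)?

195.22

Molecular formula: C13H9NO.
M = 13×12.011 + 9×1.008 + 1×14.007 + 1×15.999 = 195.22 g/mol.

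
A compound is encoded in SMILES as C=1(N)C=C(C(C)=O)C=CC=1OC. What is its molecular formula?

Heavy atoms from the SMILES: 9 C, 1 N, 2 O.
Implicit hydrogens by atom environment:
  3 × C (aromatic): 1 H each → 3
  3 × C (aromatic): no H
  2 × C: 3 H each → 6
  2 × O: no H
  1 × C: no H
  1 × N: 2 H
  Total hydrogens = 11.
Molecular formula: C9H11NO2

C9H11NO2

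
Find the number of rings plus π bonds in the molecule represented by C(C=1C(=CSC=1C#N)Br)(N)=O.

6

Molecular formula from the SMILES: C6H3BrN2OS.
DoU = (2C + 2 + N − H − X)/2 = (2·6 + 2 + 2 − 3 − 1)/2 = 12/2 = 6.
(Structurally: 1 ring(s) + 5 π bond(s) = 6.)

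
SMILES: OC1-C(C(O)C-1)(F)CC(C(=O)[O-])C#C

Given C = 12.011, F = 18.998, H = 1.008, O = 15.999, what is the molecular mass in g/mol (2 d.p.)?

Molecular formula: C9H10FO4-.
M = 9×12.011 + 1×18.998 + 10×1.008 + 4×15.999 = 201.17 g/mol.

201.17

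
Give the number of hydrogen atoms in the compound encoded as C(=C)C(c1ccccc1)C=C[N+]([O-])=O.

Hydrogens are implicit in SMILES; fill each atom to its normal valence:
  5 × C (aromatic): 1 H each → 5
  4 × C: 1 H each → 4
  1 × C: 2 H
  1 × C (aromatic): no H
  1 × N (charge +1): no H
  1 × O: no H
  1 × O (charge -1): no H
  Total hydrogens = 11.

11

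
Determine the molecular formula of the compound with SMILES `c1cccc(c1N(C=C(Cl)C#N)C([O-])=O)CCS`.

Heavy atoms from the SMILES: 12 C, 1 Cl, 2 N, 2 O, 1 S.
Implicit hydrogens by atom environment:
  4 × C (aromatic): 1 H each → 4
  3 × C: no H
  2 × C: 2 H each → 4
  2 × C (aromatic): no H
  2 × N: no H
  1 × C: 1 H
  1 × Cl: no H
  1 × O: no H
  1 × O (charge -1): no H
  1 × S: 1 H
  Total hydrogens = 10.
Net charge -1.
Molecular formula: C12H10ClN2O2S-

C12H10ClN2O2S-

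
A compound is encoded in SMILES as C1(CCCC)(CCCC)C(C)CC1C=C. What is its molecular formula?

Heavy atoms from the SMILES: 15 C.
Implicit hydrogens by atom environment:
  8 × C: 2 H each → 16
  3 × C: 3 H each → 9
  3 × C: 1 H each → 3
  1 × C: no H
  Total hydrogens = 28.
Molecular formula: C15H28

C15H28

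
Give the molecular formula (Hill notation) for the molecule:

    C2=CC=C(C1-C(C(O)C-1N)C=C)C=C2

C12H15NO

Heavy atoms from the SMILES: 12 C, 1 N, 1 O.
Implicit hydrogens by atom environment:
  5 × C: 1 H each → 5
  5 × C (aromatic): 1 H each → 5
  1 × C: 2 H
  1 × C (aromatic): no H
  1 × N: 2 H
  1 × O: 1 H
  Total hydrogens = 15.
Molecular formula: C12H15NO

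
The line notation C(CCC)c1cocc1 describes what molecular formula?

Heavy atoms from the SMILES: 8 C, 1 O.
Implicit hydrogens by atom environment:
  3 × C: 2 H each → 6
  3 × C (aromatic): 1 H each → 3
  1 × C: 3 H
  1 × C (aromatic): no H
  1 × O (aromatic): no H
  Total hydrogens = 12.
Molecular formula: C8H12O

C8H12O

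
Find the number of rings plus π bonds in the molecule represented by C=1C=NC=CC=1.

Molecular formula from the SMILES: C5H5N.
DoU = (2C + 2 + N − H − X)/2 = (2·5 + 2 + 1 − 5 − 0)/2 = 8/2 = 4.
(Structurally: 1 ring(s) + 3 π bond(s) = 4.)

4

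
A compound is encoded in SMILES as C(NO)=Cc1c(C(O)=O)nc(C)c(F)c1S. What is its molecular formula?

Heavy atoms from the SMILES: 9 C, 1 F, 2 N, 3 O, 1 S.
Implicit hydrogens by atom environment:
  5 × C (aromatic): no H
  2 × C: 1 H each → 2
  2 × O: 1 H each → 2
  1 × C: 3 H
  1 × C: no H
  1 × F: no H
  1 × N: 1 H
  1 × N (aromatic): no H
  1 × O: no H
  1 × S: 1 H
  Total hydrogens = 9.
Molecular formula: C9H9FN2O3S

C9H9FN2O3S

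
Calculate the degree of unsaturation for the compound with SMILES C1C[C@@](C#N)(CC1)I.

3

Molecular formula from the SMILES: C6H8IN.
DoU = (2C + 2 + N − H − X)/2 = (2·6 + 2 + 1 − 8 − 1)/2 = 6/2 = 3.
(Structurally: 1 ring(s) + 2 π bond(s) = 3.)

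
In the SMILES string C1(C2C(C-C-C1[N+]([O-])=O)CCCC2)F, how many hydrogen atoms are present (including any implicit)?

Hydrogens are implicit in SMILES; fill each atom to its normal valence:
  6 × C: 2 H each → 12
  4 × C: 1 H each → 4
  1 × F: no H
  1 × N (charge +1): no H
  1 × O: no H
  1 × O (charge -1): no H
  Total hydrogens = 16.

16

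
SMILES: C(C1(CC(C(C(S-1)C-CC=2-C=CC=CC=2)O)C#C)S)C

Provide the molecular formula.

C17H22OS2

Heavy atoms from the SMILES: 17 C, 1 O, 2 S.
Implicit hydrogens by atom environment:
  5 × C (aromatic): 1 H each → 5
  4 × C: 2 H each → 8
  4 × C: 1 H each → 4
  2 × C: no H
  1 × C: 3 H
  1 × C (aromatic): no H
  1 × O: 1 H
  1 × S: 1 H
  1 × S: no H
  Total hydrogens = 22.
Molecular formula: C17H22OS2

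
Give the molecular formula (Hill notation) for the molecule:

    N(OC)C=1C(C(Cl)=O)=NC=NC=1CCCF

C9H11ClFN3O2

Heavy atoms from the SMILES: 9 C, 1 Cl, 1 F, 3 N, 2 O.
Implicit hydrogens by atom environment:
  3 × C: 2 H each → 6
  3 × C (aromatic): no H
  2 × N (aromatic): no H
  2 × O: no H
  1 × C: 3 H
  1 × C (aromatic): 1 H
  1 × C: no H
  1 × Cl: no H
  1 × F: no H
  1 × N: 1 H
  Total hydrogens = 11.
Molecular formula: C9H11ClFN3O2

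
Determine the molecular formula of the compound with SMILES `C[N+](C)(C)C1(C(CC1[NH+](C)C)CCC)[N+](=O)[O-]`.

[C12H27N3O2]2+

Heavy atoms from the SMILES: 12 C, 3 N, 2 O.
Implicit hydrogens by atom environment:
  6 × C: 3 H each → 18
  3 × C: 2 H each → 6
  2 × C: 1 H each → 2
  2 × N (charge +1): no H
  1 × C: no H
  1 × N (charge +1): 1 H
  1 × O: no H
  1 × O (charge -1): no H
  Total hydrogens = 27.
Net charge +2.
Molecular formula: [C12H27N3O2]2+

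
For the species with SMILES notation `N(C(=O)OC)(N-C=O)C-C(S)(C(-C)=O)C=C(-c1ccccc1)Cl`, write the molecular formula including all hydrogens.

Heavy atoms from the SMILES: 15 C, 1 Cl, 2 N, 4 O, 1 S.
Implicit hydrogens by atom environment:
  5 × C (aromatic): 1 H each → 5
  4 × C: no H
  4 × O: no H
  2 × C: 3 H each → 6
  2 × C: 1 H each → 2
  1 × C: 2 H
  1 × C (aromatic): no H
  1 × Cl: no H
  1 × N: 1 H
  1 × N: no H
  1 × S: 1 H
  Total hydrogens = 17.
Molecular formula: C15H17ClN2O4S

C15H17ClN2O4S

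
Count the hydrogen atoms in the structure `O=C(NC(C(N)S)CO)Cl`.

Hydrogens are implicit in SMILES; fill each atom to its normal valence:
  2 × C: 1 H each → 2
  1 × C: 2 H
  1 × C: no H
  1 × Cl: no H
  1 × N: 2 H
  1 × N: 1 H
  1 × O: 1 H
  1 × O: no H
  1 × S: 1 H
  Total hydrogens = 9.

9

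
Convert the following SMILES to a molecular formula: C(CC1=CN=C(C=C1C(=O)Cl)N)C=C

C10H11ClN2O

Heavy atoms from the SMILES: 10 C, 1 Cl, 2 N, 1 O.
Implicit hydrogens by atom environment:
  3 × C: 2 H each → 6
  3 × C (aromatic): no H
  2 × C (aromatic): 1 H each → 2
  1 × C: 1 H
  1 × C: no H
  1 × Cl: no H
  1 × N: 2 H
  1 × N (aromatic): no H
  1 × O: no H
  Total hydrogens = 11.
Molecular formula: C10H11ClN2O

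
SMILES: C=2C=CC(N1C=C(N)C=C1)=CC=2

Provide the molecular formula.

C10H10N2

Heavy atoms from the SMILES: 10 C, 2 N.
Implicit hydrogens by atom environment:
  8 × C (aromatic): 1 H each → 8
  2 × C (aromatic): no H
  1 × N: 2 H
  1 × N (aromatic): no H
  Total hydrogens = 10.
Molecular formula: C10H10N2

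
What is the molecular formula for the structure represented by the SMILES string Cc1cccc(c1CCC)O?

C10H14O

Heavy atoms from the SMILES: 10 C, 1 O.
Implicit hydrogens by atom environment:
  3 × C (aromatic): 1 H each → 3
  3 × C (aromatic): no H
  2 × C: 3 H each → 6
  2 × C: 2 H each → 4
  1 × O: 1 H
  Total hydrogens = 14.
Molecular formula: C10H14O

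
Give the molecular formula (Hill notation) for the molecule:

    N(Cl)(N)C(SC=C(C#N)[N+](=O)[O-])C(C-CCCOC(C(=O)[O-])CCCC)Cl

Heavy atoms from the SMILES: 15 C, 2 Cl, 4 N, 5 O, 1 S.
Implicit hydrogens by atom environment:
  7 × C: 2 H each → 14
  4 × C: 1 H each → 4
  3 × C: no H
  3 × O: no H
  2 × Cl: no H
  2 × N: no H
  2 × O (charge -1): no H
  1 × C: 3 H
  1 × N: 2 H
  1 × N (charge +1): no H
  1 × S: no H
  Total hydrogens = 23.
Net charge -1.
Molecular formula: C15H23Cl2N4O5S-

C15H23Cl2N4O5S-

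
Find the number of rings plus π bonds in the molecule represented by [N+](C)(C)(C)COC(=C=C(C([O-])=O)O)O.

3

Molecular formula from the SMILES: C8H13NO5.
DoU = (2C + 2 + N − H − X)/2 = (2·8 + 2 + 1 − 13 − 0)/2 = 6/2 = 3.
(Structurally: 0 ring(s) + 3 π bond(s) = 3.)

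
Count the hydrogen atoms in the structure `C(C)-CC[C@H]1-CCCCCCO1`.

Hydrogens are implicit in SMILES; fill each atom to its normal valence:
  9 × C: 2 H each → 18
  1 × C: 3 H
  1 × C: 1 H
  1 × O: no H
  Total hydrogens = 22.

22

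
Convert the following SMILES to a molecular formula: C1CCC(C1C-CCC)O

C9H18O

Heavy atoms from the SMILES: 9 C, 1 O.
Implicit hydrogens by atom environment:
  6 × C: 2 H each → 12
  2 × C: 1 H each → 2
  1 × C: 3 H
  1 × O: 1 H
  Total hydrogens = 18.
Molecular formula: C9H18O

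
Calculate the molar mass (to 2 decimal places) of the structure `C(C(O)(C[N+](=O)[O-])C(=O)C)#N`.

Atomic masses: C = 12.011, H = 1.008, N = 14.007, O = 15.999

158.11

Molecular formula: C5H6N2O4.
M = 5×12.011 + 6×1.008 + 2×14.007 + 4×15.999 = 158.11 g/mol.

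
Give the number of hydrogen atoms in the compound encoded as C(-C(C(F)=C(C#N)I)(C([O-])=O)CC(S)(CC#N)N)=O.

8

Hydrogens are implicit in SMILES; fill each atom to its normal valence:
  7 × C: no H
  2 × C: 2 H each → 4
  2 × N: no H
  2 × O: no H
  1 × C: 1 H
  1 × F: no H
  1 × I: no H
  1 × N: 2 H
  1 × O (charge -1): no H
  1 × S: 1 H
  Total hydrogens = 8.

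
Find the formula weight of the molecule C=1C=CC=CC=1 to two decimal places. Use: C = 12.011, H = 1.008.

78.11

Molecular formula: C6H6.
M = 6×12.011 + 6×1.008 = 78.11 g/mol.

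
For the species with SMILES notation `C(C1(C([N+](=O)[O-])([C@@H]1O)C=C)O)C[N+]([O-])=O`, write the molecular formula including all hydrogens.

Heavy atoms from the SMILES: 7 C, 2 N, 6 O.
Implicit hydrogens by atom environment:
  3 × C: 2 H each → 6
  2 × C: 1 H each → 2
  2 × C: no H
  2 × N (charge +1): no H
  2 × O: 1 H each → 2
  2 × O: no H
  2 × O (charge -1): no H
  Total hydrogens = 10.
Molecular formula: C7H10N2O6

C7H10N2O6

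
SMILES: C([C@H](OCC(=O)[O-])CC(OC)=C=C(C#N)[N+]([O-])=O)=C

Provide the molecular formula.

C11H11N2O6-

Heavy atoms from the SMILES: 11 C, 2 N, 6 O.
Implicit hydrogens by atom environment:
  5 × C: no H
  4 × O: no H
  3 × C: 2 H each → 6
  2 × C: 1 H each → 2
  2 × O (charge -1): no H
  1 × C: 3 H
  1 × N: no H
  1 × N (charge +1): no H
  Total hydrogens = 11.
Net charge -1.
Molecular formula: C11H11N2O6-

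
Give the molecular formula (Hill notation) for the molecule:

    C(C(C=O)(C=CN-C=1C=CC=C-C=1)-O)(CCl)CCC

C15H20ClNO2

Heavy atoms from the SMILES: 15 C, 1 Cl, 1 N, 2 O.
Implicit hydrogens by atom environment:
  5 × C (aromatic): 1 H each → 5
  4 × C: 1 H each → 4
  3 × C: 2 H each → 6
  1 × C: 3 H
  1 × C: no H
  1 × C (aromatic): no H
  1 × Cl: no H
  1 × N: 1 H
  1 × O: 1 H
  1 × O: no H
  Total hydrogens = 20.
Molecular formula: C15H20ClNO2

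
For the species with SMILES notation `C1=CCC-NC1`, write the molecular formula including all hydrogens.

C5H9N

Heavy atoms from the SMILES: 5 C, 1 N.
Implicit hydrogens by atom environment:
  3 × C: 2 H each → 6
  2 × C: 1 H each → 2
  1 × N: 1 H
  Total hydrogens = 9.
Molecular formula: C5H9N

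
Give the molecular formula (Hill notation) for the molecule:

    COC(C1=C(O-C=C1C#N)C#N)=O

C8H4N2O3

Heavy atoms from the SMILES: 8 C, 2 N, 3 O.
Implicit hydrogens by atom environment:
  3 × C (aromatic): no H
  3 × C: no H
  2 × N: no H
  2 × O: no H
  1 × C: 3 H
  1 × C (aromatic): 1 H
  1 × O (aromatic): no H
  Total hydrogens = 4.
Molecular formula: C8H4N2O3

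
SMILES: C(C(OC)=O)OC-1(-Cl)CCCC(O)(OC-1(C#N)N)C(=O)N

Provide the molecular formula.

Heavy atoms from the SMILES: 11 C, 1 Cl, 3 N, 6 O.
Implicit hydrogens by atom environment:
  6 × C: no H
  5 × O: no H
  4 × C: 2 H each → 8
  2 × N: 2 H each → 4
  1 × C: 3 H
  1 × Cl: no H
  1 × N: no H
  1 × O: 1 H
  Total hydrogens = 16.
Molecular formula: C11H16ClN3O6

C11H16ClN3O6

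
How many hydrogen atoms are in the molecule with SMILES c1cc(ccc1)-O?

Hydrogens are implicit in SMILES; fill each atom to its normal valence:
  5 × C (aromatic): 1 H each → 5
  1 × C (aromatic): no H
  1 × O: 1 H
  Total hydrogens = 6.

6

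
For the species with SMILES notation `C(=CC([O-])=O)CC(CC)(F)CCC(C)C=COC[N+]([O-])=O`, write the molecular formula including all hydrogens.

Heavy atoms from the SMILES: 14 C, 1 F, 1 N, 5 O.
Implicit hydrogens by atom environment:
  5 × C: 2 H each → 10
  5 × C: 1 H each → 5
  3 × O: no H
  2 × C: 3 H each → 6
  2 × C: no H
  2 × O (charge -1): no H
  1 × F: no H
  1 × N (charge +1): no H
  Total hydrogens = 21.
Net charge -1.
Molecular formula: C14H21FNO5-

C14H21FNO5-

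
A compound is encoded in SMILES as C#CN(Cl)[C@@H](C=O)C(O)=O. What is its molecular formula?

C5H4ClNO3

Heavy atoms from the SMILES: 5 C, 1 Cl, 1 N, 3 O.
Implicit hydrogens by atom environment:
  3 × C: 1 H each → 3
  2 × C: no H
  2 × O: no H
  1 × Cl: no H
  1 × N: no H
  1 × O: 1 H
  Total hydrogens = 4.
Molecular formula: C5H4ClNO3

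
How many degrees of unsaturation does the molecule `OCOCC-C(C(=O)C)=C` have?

Molecular formula from the SMILES: C7H12O3.
DoU = (2C + 2 + N − H − X)/2 = (2·7 + 2 + 0 − 12 − 0)/2 = 4/2 = 2.
(Structurally: 0 ring(s) + 2 π bond(s) = 2.)

2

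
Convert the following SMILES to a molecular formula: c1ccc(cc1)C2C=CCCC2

C12H14

Heavy atoms from the SMILES: 12 C.
Implicit hydrogens by atom environment:
  5 × C (aromatic): 1 H each → 5
  3 × C: 2 H each → 6
  3 × C: 1 H each → 3
  1 × C (aromatic): no H
  Total hydrogens = 14.
Molecular formula: C12H14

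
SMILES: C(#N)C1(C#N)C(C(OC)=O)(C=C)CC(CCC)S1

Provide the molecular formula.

Heavy atoms from the SMILES: 13 C, 2 N, 2 O, 1 S.
Implicit hydrogens by atom environment:
  5 × C: no H
  4 × C: 2 H each → 8
  2 × C: 3 H each → 6
  2 × C: 1 H each → 2
  2 × N: no H
  2 × O: no H
  1 × S: no H
  Total hydrogens = 16.
Molecular formula: C13H16N2O2S

C13H16N2O2S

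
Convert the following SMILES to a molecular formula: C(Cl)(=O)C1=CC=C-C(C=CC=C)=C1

C11H9ClO

Heavy atoms from the SMILES: 11 C, 1 Cl, 1 O.
Implicit hydrogens by atom environment:
  4 × C (aromatic): 1 H each → 4
  3 × C: 1 H each → 3
  2 × C (aromatic): no H
  1 × C: 2 H
  1 × C: no H
  1 × Cl: no H
  1 × O: no H
  Total hydrogens = 9.
Molecular formula: C11H9ClO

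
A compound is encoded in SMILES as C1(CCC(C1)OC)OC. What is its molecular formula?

Heavy atoms from the SMILES: 7 C, 2 O.
Implicit hydrogens by atom environment:
  3 × C: 2 H each → 6
  2 × C: 3 H each → 6
  2 × C: 1 H each → 2
  2 × O: no H
  Total hydrogens = 14.
Molecular formula: C7H14O2

C7H14O2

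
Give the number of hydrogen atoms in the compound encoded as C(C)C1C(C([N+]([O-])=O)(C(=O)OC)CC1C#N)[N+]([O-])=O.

13

Hydrogens are implicit in SMILES; fill each atom to its normal valence:
  4 × O: no H
  3 × C: 1 H each → 3
  3 × C: no H
  2 × C: 3 H each → 6
  2 × C: 2 H each → 4
  2 × N (charge +1): no H
  2 × O (charge -1): no H
  1 × N: no H
  Total hydrogens = 13.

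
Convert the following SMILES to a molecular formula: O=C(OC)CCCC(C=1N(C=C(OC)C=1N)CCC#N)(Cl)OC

Heavy atoms from the SMILES: 15 C, 1 Cl, 3 N, 4 O.
Implicit hydrogens by atom environment:
  5 × C: 2 H each → 10
  4 × O: no H
  3 × C: 3 H each → 9
  3 × C (aromatic): no H
  3 × C: no H
  1 × C (aromatic): 1 H
  1 × Cl: no H
  1 × N: 2 H
  1 × N (aromatic): no H
  1 × N: no H
  Total hydrogens = 22.
Molecular formula: C15H22ClN3O4

C15H22ClN3O4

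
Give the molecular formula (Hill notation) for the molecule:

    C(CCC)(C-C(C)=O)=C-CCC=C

Heavy atoms from the SMILES: 12 C, 1 O.
Implicit hydrogens by atom environment:
  6 × C: 2 H each → 12
  2 × C: 3 H each → 6
  2 × C: 1 H each → 2
  2 × C: no H
  1 × O: no H
  Total hydrogens = 20.
Molecular formula: C12H20O

C12H20O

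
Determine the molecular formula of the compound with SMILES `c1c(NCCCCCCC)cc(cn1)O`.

C12H20N2O

Heavy atoms from the SMILES: 12 C, 2 N, 1 O.
Implicit hydrogens by atom environment:
  6 × C: 2 H each → 12
  3 × C (aromatic): 1 H each → 3
  2 × C (aromatic): no H
  1 × C: 3 H
  1 × N: 1 H
  1 × N (aromatic): no H
  1 × O: 1 H
  Total hydrogens = 20.
Molecular formula: C12H20N2O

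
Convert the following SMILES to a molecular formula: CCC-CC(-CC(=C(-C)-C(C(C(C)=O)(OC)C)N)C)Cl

Heavy atoms from the SMILES: 16 C, 1 Cl, 1 N, 2 O.
Implicit hydrogens by atom environment:
  6 × C: 3 H each → 18
  4 × C: 2 H each → 8
  4 × C: no H
  2 × C: 1 H each → 2
  2 × O: no H
  1 × Cl: no H
  1 × N: 2 H
  Total hydrogens = 30.
Molecular formula: C16H30ClNO2

C16H30ClNO2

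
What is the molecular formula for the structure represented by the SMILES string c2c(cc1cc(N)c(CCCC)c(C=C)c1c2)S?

Heavy atoms from the SMILES: 16 C, 1 N, 1 S.
Implicit hydrogens by atom environment:
  6 × C (aromatic): no H
  4 × C: 2 H each → 8
  4 × C (aromatic): 1 H each → 4
  1 × C: 3 H
  1 × C: 1 H
  1 × N: 2 H
  1 × S: 1 H
  Total hydrogens = 19.
Molecular formula: C16H19NS

C16H19NS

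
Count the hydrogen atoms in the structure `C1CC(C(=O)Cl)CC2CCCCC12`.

17

Hydrogens are implicit in SMILES; fill each atom to its normal valence:
  7 × C: 2 H each → 14
  3 × C: 1 H each → 3
  1 × C: no H
  1 × Cl: no H
  1 × O: no H
  Total hydrogens = 17.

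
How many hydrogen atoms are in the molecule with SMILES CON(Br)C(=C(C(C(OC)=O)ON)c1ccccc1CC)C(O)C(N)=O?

Hydrogens are implicit in SMILES; fill each atom to its normal valence:
  5 × O: no H
  4 × C (aromatic): 1 H each → 4
  4 × C: no H
  3 × C: 3 H each → 9
  2 × C: 1 H each → 2
  2 × C (aromatic): no H
  2 × N: 2 H each → 4
  1 × Br: no H
  1 × C: 2 H
  1 × N: no H
  1 × O: 1 H
  Total hydrogens = 22.

22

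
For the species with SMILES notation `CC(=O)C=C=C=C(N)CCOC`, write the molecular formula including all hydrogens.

Heavy atoms from the SMILES: 9 C, 1 N, 2 O.
Implicit hydrogens by atom environment:
  4 × C: no H
  2 × C: 3 H each → 6
  2 × C: 2 H each → 4
  2 × O: no H
  1 × C: 1 H
  1 × N: 2 H
  Total hydrogens = 13.
Molecular formula: C9H13NO2

C9H13NO2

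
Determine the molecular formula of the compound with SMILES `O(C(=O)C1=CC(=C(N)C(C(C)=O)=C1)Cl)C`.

C10H10ClNO3

Heavy atoms from the SMILES: 10 C, 1 Cl, 1 N, 3 O.
Implicit hydrogens by atom environment:
  4 × C (aromatic): no H
  3 × O: no H
  2 × C: 3 H each → 6
  2 × C (aromatic): 1 H each → 2
  2 × C: no H
  1 × Cl: no H
  1 × N: 2 H
  Total hydrogens = 10.
Molecular formula: C10H10ClNO3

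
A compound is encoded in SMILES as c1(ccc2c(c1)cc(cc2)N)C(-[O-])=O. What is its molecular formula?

C11H8NO2-

Heavy atoms from the SMILES: 11 C, 1 N, 2 O.
Implicit hydrogens by atom environment:
  6 × C (aromatic): 1 H each → 6
  4 × C (aromatic): no H
  1 × C: no H
  1 × N: 2 H
  1 × O: no H
  1 × O (charge -1): no H
  Total hydrogens = 8.
Net charge -1.
Molecular formula: C11H8NO2-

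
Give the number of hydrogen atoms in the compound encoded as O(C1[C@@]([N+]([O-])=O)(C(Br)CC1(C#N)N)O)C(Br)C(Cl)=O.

8

Hydrogens are implicit in SMILES; fill each atom to its normal valence:
  4 × C: no H
  3 × C: 1 H each → 3
  3 × O: no H
  2 × Br: no H
  1 × C: 2 H
  1 × Cl: no H
  1 × N: 2 H
  1 × N (charge +1): no H
  1 × N: no H
  1 × O: 1 H
  1 × O (charge -1): no H
  Total hydrogens = 8.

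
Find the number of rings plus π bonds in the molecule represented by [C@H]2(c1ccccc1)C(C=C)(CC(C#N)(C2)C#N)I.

10

Molecular formula from the SMILES: C15H13IN2.
DoU = (2C + 2 + N − H − X)/2 = (2·15 + 2 + 2 − 13 − 1)/2 = 20/2 = 10.
(Structurally: 2 ring(s) + 8 π bond(s) = 10.)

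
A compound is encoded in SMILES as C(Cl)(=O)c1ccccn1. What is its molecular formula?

Heavy atoms from the SMILES: 6 C, 1 Cl, 1 N, 1 O.
Implicit hydrogens by atom environment:
  4 × C (aromatic): 1 H each → 4
  1 × C (aromatic): no H
  1 × C: no H
  1 × Cl: no H
  1 × N (aromatic): no H
  1 × O: no H
  Total hydrogens = 4.
Molecular formula: C6H4ClNO

C6H4ClNO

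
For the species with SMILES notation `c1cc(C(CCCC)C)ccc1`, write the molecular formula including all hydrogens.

C12H18

Heavy atoms from the SMILES: 12 C.
Implicit hydrogens by atom environment:
  5 × C (aromatic): 1 H each → 5
  3 × C: 2 H each → 6
  2 × C: 3 H each → 6
  1 × C: 1 H
  1 × C (aromatic): no H
  Total hydrogens = 18.
Molecular formula: C12H18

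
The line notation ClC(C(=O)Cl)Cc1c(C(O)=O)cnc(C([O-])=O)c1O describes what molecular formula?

Heavy atoms from the SMILES: 10 C, 2 Cl, 1 N, 6 O.
Implicit hydrogens by atom environment:
  4 × C (aromatic): no H
  3 × C: no H
  3 × O: no H
  2 × Cl: no H
  2 × O: 1 H each → 2
  1 × C: 2 H
  1 × C (aromatic): 1 H
  1 × C: 1 H
  1 × N (aromatic): no H
  1 × O (charge -1): no H
  Total hydrogens = 6.
Net charge -1.
Molecular formula: C10H6Cl2NO6-

C10H6Cl2NO6-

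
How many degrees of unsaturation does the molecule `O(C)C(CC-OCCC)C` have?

0

Molecular formula from the SMILES: C8H18O2.
DoU = (2C + 2 + N − H − X)/2 = (2·8 + 2 + 0 − 18 − 0)/2 = 0/2 = 0.
(Structurally: 0 ring(s) + 0 π bond(s) = 0.)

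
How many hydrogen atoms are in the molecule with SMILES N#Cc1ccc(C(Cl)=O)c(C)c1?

Hydrogens are implicit in SMILES; fill each atom to its normal valence:
  3 × C (aromatic): 1 H each → 3
  3 × C (aromatic): no H
  2 × C: no H
  1 × C: 3 H
  1 × Cl: no H
  1 × N: no H
  1 × O: no H
  Total hydrogens = 6.

6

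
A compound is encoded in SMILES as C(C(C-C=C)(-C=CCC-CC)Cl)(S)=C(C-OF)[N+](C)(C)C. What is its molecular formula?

Heavy atoms from the SMILES: 16 C, 1 Cl, 1 F, 1 N, 1 O, 1 S.
Implicit hydrogens by atom environment:
  6 × C: 2 H each → 12
  4 × C: 3 H each → 12
  3 × C: 1 H each → 3
  3 × C: no H
  1 × Cl: no H
  1 × F: no H
  1 × N (charge +1): no H
  1 × O: no H
  1 × S: 1 H
  Total hydrogens = 28.
Net charge +1.
Molecular formula: C16H28ClFNOS+

C16H28ClFNOS+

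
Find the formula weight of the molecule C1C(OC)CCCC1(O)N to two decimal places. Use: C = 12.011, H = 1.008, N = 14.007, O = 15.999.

Molecular formula: C7H15NO2.
M = 7×12.011 + 15×1.008 + 1×14.007 + 2×15.999 = 145.20 g/mol.

145.20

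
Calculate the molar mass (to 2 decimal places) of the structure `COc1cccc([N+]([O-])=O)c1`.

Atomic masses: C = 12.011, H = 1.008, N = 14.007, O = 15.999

Molecular formula: C7H7NO3.
M = 7×12.011 + 7×1.008 + 1×14.007 + 3×15.999 = 153.14 g/mol.

153.14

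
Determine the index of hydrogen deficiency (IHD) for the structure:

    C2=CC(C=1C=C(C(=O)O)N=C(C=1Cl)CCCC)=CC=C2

9

Molecular formula from the SMILES: C16H16ClNO2.
DoU = (2C + 2 + N − H − X)/2 = (2·16 + 2 + 1 − 16 − 1)/2 = 18/2 = 9.
(Structurally: 2 ring(s) + 7 π bond(s) = 9.)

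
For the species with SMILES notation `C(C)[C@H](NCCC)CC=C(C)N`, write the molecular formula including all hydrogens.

Heavy atoms from the SMILES: 10 C, 2 N.
Implicit hydrogens by atom environment:
  4 × C: 2 H each → 8
  3 × C: 3 H each → 9
  2 × C: 1 H each → 2
  1 × C: no H
  1 × N: 2 H
  1 × N: 1 H
  Total hydrogens = 22.
Molecular formula: C10H22N2

C10H22N2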